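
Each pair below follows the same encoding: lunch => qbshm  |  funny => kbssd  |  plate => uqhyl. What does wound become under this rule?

The shift depends on letter class: consonant l→q is +5, but vowel u→b is +7. Vowels shift forward by 7 and consonants shift forward by 5.
For wound: w(cons)+5=b, o(vowel)+7=v, u(vowel)+7=b, n(cons)+5=s, d(cons)+5=i.

bvbsi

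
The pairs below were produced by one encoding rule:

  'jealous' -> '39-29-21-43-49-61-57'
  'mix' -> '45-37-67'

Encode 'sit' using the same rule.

With a=1..z=26, the number is 2·pos + 19.
For sit: s=19→57, i=9→37, t=20→59.

57-37-59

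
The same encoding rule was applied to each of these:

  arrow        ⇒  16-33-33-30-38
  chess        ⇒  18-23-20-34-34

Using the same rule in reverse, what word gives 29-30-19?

nod

Letters become their 1-based position plus 15 (so a→16, b→17, …).
Decoding 29-30-19: 29→(29−15)÷1=14=n, 30→(30−15)÷1=15=o, 19→(19−15)÷1=4=d.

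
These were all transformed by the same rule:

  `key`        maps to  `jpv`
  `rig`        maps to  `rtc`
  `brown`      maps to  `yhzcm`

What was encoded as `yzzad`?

spoon

The output letters match the input read backwards, each shifted +11: key reversed is yek. Read the word backwards and shift each letter +11.
Decoding yzzad: shift back: y−11=n, z−11=o, z−11=o, a−11=p, d−11=s → noops; then reverse → spoon.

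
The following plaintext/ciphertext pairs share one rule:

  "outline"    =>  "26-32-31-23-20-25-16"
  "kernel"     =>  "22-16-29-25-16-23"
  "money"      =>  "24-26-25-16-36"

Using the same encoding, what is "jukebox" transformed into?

21-32-22-16-13-26-35

The number is (letter's place in the alphabet, a=1) + 11.
Applying it to jukebox: j=10→21, u=21→32, k=11→22, e=5→16, b=2→13, o=15→26, x=24→35.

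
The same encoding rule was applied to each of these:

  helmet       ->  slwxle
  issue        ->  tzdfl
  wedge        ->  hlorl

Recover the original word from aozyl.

Shifts by position in helmet: pos 0: h→s (+11), pos 1: e→l (+7), pos 2: l→w (+11), pos 3: m→x (+11), pos 4: e→l (+7), pos 5: t→e (+11) — repeating every 3. The shifts repeat in a cycle of length 3: positions 0,1,… shift by +11, +7, +11, then the pattern repeats.
Undoing it on aozyl: a−11=p, o−7=h, z−11=o, y−11=n, l−7=e.

phone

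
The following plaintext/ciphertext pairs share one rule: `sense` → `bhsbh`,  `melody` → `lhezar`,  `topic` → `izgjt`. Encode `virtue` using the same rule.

s(18)→b(1) and e(4)→h(7) fit y≡7x+5 (mod 26); the inverse of 7 mod 26 is 15. Each letter's alphabet position (a=0..z=25) is mapped through 7·x+5 mod 26 — an affine cipher.
For virtue: v(21)→7·21+5≡22=w; i(8)→7·8+5≡9=j; r(17)→7·17+5≡20=u; t(19)→7·19+5≡8=i; u(20)→7·20+5≡15=p; e(4)→7·4+5≡7=h (all mod 26).

wjuiph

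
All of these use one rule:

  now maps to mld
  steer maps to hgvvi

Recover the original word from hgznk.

stamp

Each pair mirrors across the alphabet (n↔m, o↔l, w↔d): positions sum to 25. Letters are reflected about the middle of the alphabet (position → 25−position): Atbash.
Undoing it on hgznk: h↔s, g↔t, z↔a, n↔m, k↔p.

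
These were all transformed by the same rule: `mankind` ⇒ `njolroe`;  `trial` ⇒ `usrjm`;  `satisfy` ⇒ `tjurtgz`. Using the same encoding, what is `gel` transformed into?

The rule splits by letter class: vowels +9, consonants +1.
Applying it to gel: g(cons)+1=h, e(vowel)+9=n, l(cons)+1=m.

hnm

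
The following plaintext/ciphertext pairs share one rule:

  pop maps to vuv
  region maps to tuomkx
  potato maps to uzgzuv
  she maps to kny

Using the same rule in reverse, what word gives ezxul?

forty

The output letters match the input read backwards, each shifted +6: pop reversed is pop. Two steps: reverse the string, then apply a Caesar shift of +6.
Undoing it on ezxul: shift back: e−6=y, z−6=t, x−6=r, u−6=o, l−6=f → ytrof; then reverse → forty.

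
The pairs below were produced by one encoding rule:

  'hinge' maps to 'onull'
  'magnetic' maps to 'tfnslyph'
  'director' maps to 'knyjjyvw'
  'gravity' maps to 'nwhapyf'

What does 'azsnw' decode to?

tulip

The shifts repeat in a cycle of length 2: positions 0,1,… shift by +7, +5, then the pattern repeats.
Reversing it on azsnw: a−7=t, z−5=u, s−7=l, n−5=i, w−7=p.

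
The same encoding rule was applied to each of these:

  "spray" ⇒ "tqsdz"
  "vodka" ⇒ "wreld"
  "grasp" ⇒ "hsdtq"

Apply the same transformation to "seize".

Two shifts are in play — +3 for a/e/i/o/u, +1 for every other letter.
Applying it to seize: s(cons)+1=t, e(vowel)+3=h, i(vowel)+3=l, z(cons)+1=a, e(vowel)+3=h.

thlah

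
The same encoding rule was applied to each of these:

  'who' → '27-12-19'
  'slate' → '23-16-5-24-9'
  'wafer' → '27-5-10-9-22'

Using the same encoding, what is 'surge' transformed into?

23-25-22-11-9

w is letter #23 and maps to 27: an offset of 4. Letters become their 1-based position plus 4 (so a→5, b→6, …).
On surge: s=19→23, u=21→25, r=18→22, g=7→11, e=5→9.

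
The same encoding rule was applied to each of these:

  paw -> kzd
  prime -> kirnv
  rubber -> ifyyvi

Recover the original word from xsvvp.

Each pair mirrors across the alphabet (p↔k, a↔z, w↔d): positions sum to 25. Letters are reflected about the middle of the alphabet (position → 25−position): Atbash.
Decoding xsvvp: x↔c, s↔h, v↔e, v↔e, p↔k.

cheek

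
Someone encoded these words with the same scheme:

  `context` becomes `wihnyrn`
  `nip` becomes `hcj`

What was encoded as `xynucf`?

detail

Compare letters: c→w is +20, o→i is +20, n→h is +20 — a constant shift. Each letter is shifted forward by 20 in the alphabet (a Caesar shift of +20).
Decoding xynucf: x−20=d, y−20=e, n−20=t, u−20=a, c−20=i, f−20=l.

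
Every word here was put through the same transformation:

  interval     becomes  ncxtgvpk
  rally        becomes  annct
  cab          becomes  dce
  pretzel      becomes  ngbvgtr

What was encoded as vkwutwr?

The output letters match the input read backwards, each shifted +2: interval reversed is lavretni. The word is reversed, then every letter is shifted forward by 2.
Reversing it on vkwutwr: shift back: v−2=t, k−2=i, w−2=u, u−2=s, t−2=r, w−2=u, r−2=p → tiusrup; then reverse → pursuit.

pursuit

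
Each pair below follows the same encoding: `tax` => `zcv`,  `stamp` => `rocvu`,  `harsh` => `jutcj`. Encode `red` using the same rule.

The output letters match the input read backwards, each shifted +2: tax reversed is xat. The word is reversed, then every letter is shifted forward by 2.
On red: reverse → der; then shift: d+2=f, e+2=g, r+2=t.

fgt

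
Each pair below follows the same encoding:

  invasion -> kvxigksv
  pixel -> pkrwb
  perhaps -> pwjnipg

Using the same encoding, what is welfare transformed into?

Treating letters as 0–25, the rule is x ↦ 23x + 8 (mod 26).
For welfare: w(22)→23·22+8≡20=u; e(4)→23·4+8≡22=w; l(11)→23·11+8≡1=b; f(5)→23·5+8≡19=t; a(0)→23·0+8≡8=i; r(17)→23·17+8≡9=j; e(4)→23·4+8≡22=w (all mod 26).

uwbtijw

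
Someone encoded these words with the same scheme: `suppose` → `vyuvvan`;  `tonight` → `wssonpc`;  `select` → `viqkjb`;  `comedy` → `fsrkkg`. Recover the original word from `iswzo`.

Each letter shifts forward by (position + 3), i.e. 3, 4, 5, … — the shift grows by one for each successive letter.
Decoding iswzo: i−3=f, s−4=o, w−5=r, z−6=t, o−7=h.

forth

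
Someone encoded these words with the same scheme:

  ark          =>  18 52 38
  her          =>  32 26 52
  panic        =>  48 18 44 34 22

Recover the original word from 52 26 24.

red

a(#1)→18 and r(#18)→52: differences scale by 2, so n = 2·pos + 16. The formula is n = 2×(alphabet index, a=1) + 16.
Undoing it on 52 26 24: 52→(52−16)÷2=18=r, 26→(26−16)÷2=5=e, 24→(24−16)÷2=4=d.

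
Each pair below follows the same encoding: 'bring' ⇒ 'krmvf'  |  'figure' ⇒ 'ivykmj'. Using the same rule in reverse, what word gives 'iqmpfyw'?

Read the word backwards and shift each letter +4.
Decoding iqmpfyw: shift back: i−4=e, q−4=m, m−4=i, p−4=l, f−4=b, y−4=u, w−4=s → emilbus; then reverse → sublime.

sublime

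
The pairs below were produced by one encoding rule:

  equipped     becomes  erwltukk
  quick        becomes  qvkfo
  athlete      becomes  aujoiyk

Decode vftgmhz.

verdict

Each letter shifts forward by its position index (0, 1, 2, …) — the shift grows by one for each successive letter.
Decoding vftgmhz: v−0=v, f−1=e, t−2=r, g−3=d, m−4=i, h−5=c, z−6=t.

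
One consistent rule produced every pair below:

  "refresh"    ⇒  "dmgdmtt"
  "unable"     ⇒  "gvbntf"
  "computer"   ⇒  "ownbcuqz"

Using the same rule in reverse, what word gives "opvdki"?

Shifts by position in refresh: pos 0: r→d (+12), pos 1: e→m (+8), pos 2: f→g (+1), pos 3: r→d (+12), pos 4: e→m (+8), pos 5: s→t (+1) — repeating every 3. The shifts repeat in a cycle of length 3: positions 0,1,… shift by +12, +8, +1, then the pattern repeats.
Reversing it on opvdki: o−12=c, p−8=h, v−1=u, d−12=r, k−8=c, i−1=h.

church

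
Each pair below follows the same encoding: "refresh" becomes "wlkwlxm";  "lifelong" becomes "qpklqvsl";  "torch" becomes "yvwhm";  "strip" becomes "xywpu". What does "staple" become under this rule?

The shift depends on letter class: consonant r→w is +5, but vowel e→l is +7. Vowels shift forward by 7 and consonants shift forward by 5.
On staple: s(cons)+5=x, t(cons)+5=y, a(vowel)+7=h, p(cons)+5=u, l(cons)+5=q, e(vowel)+7=l.

xyhuql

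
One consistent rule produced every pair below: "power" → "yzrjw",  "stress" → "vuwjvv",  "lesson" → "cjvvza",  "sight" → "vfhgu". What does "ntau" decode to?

aunt

Treating letters as 0–25, the rule is x ↦ 25x + 13 (mod 26).
Reversing it on ntau: n(13)→25·(13−13)≡0=a; t(19)→25·(19−13)≡20=u; a(0)→25·(0−13)≡13=n; u(20)→25·(20−13)≡19=t (all mod 26).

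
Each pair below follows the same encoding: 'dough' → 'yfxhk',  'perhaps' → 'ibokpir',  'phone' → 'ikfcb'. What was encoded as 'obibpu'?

Each letter's alphabet position (a=0..z=25) is mapped through 3·x+15 mod 26 — an affine cipher.
Reversing it on obibpu: o(14)→9·(14−15)≡17=r; b(1)→9·(1−15)≡4=e; i(8)→9·(8−15)≡15=p; b(1)→9·(1−15)≡4=e; p(15)→9·(15−15)≡0=a; u(20)→9·(20−15)≡19=t (all mod 26).

repeat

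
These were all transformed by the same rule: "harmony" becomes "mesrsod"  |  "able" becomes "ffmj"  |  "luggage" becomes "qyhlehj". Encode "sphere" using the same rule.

Shifts by position in harmony: pos 0: h→m (+5), pos 1: a→e (+4), pos 2: r→s (+1), pos 3: m→r (+5), pos 4: o→s (+4), pos 5: n→o (+1) — repeating every 3. A repeating key of period 3 is used — shifts +5, +4, +1 over and over.
On sphere: s+5=x, p+4=t, h+1=i, e+5=j, r+4=v, e+1=f.

xtijvf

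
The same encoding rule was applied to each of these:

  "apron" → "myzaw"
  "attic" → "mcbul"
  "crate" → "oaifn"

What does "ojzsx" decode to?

Shifts by position in apron: pos 0: a→m (+12), pos 1: p→y (+9), pos 2: r→z (+8), pos 3: o→a (+12), pos 4: n→w (+9) — repeating every 3. It's a Vigenère-style cipher with numeric key [12,9,8]: position i shifts by key[i mod 3].
Undoing it on ojzsx: o−12=c, j−9=a, z−8=r, s−12=g, x−9=o.

cargo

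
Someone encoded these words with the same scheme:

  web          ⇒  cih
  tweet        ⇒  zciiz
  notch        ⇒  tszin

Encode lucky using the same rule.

The rule splits by letter class: vowels +4, consonants +6.
For lucky: l(cons)+6=r, u(vowel)+4=y, c(cons)+6=i, k(cons)+6=q, y(cons)+6=e.

ryiqe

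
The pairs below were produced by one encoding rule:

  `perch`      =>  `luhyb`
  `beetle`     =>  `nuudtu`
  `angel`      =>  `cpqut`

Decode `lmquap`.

pigeon

p(15)→l(11) and e(4)→u(20) fit y≡11x+2 (mod 26); the inverse of 11 mod 26 is 19. Treating letters as 0–25, the rule is x ↦ 11x + 2 (mod 26).
Reversing it on lmquap: l(11)→19·(11−2)≡15=p; m(12)→19·(12−2)≡8=i; q(16)→19·(16−2)≡6=g; u(20)→19·(20−2)≡4=e; a(0)→19·(0−2)≡14=o; p(15)→19·(15−2)≡13=n (all mod 26).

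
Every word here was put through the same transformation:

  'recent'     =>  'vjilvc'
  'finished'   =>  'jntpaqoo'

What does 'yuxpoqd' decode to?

upright

Letter i (0-indexed) is shifted by i+4, so successive shifts are 4, 5, 6, ….
Decoding yuxpoqd: y−4=u, u−5=p, x−6=r, p−7=i, o−8=g, q−9=h, d−10=t.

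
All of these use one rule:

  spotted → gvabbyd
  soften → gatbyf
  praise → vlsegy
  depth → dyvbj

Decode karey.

movie

s(18)→g(6) and p(15)→v(21) fit y≡21x+18 (mod 26); the inverse of 21 mod 26 is 5. This is an affine cipher: with a=0,…,z=25, each position x becomes (21x+18) mod 26.
Reversing it on karey: k(10)→5·(10−18)≡12=m; a(0)→5·(0−18)≡14=o; r(17)→5·(17−18)≡21=v; e(4)→5·(4−18)≡8=i; y(24)→5·(24−18)≡4=e (all mod 26).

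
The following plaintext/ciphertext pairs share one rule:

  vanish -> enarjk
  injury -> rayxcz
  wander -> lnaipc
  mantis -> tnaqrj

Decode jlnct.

swarm

v(21)→e(4) and a(0)→n(13) fit y≡7x+13 (mod 26); the inverse of 7 mod 26 is 15. Treating letters as 0–25, the rule is x ↦ 7x + 13 (mod 26).
Undoing it on jlnct: j(9)→15·(9−13)≡18=s; l(11)→15·(11−13)≡22=w; n(13)→15·(13−13)≡0=a; c(2)→15·(2−13)≡17=r; t(19)→15·(19−13)≡12=m (all mod 26).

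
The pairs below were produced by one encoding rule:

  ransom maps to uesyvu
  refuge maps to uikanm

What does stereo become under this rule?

Letter i (0-indexed) is shifted by i+3, so successive shifts are 3, 4, 5, ….
For stereo: s+3=v, t+4=x, e+5=j, r+6=x, e+7=l, o+8=w.

vxjxlw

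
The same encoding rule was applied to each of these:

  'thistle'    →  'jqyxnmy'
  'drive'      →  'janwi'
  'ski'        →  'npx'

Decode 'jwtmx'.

shore

The output letters match the input read backwards, each shifted +5: thistle reversed is eltsiht. Two steps: reverse the string, then apply a Caesar shift of +5.
Reversing it on jwtmx: shift back: j−5=e, w−5=r, t−5=o, m−5=h, x−5=s → erohs; then reverse → shore.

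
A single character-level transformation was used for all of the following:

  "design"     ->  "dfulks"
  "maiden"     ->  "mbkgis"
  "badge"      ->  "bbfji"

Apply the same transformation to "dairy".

dbkuc

In design: d→d is +0, e→f is +1, s→u is +2, i→l is +3 — the shift increases by 1 each position. Letter i (0-indexed) is shifted by i+0, so successive shifts are 0, 1, 2, ….
For dairy: d+0=d, a+1=b, i+2=k, r+3=u, y+4=c.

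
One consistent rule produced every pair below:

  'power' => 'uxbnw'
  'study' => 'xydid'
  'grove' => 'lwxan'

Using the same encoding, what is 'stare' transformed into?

xyjwn

The shift depends on letter class: consonant p→u is +5, but vowel o→x is +9. Vowels shift forward by 9 and consonants shift forward by 5.
On stare: s(cons)+5=x, t(cons)+5=y, a(vowel)+9=j, r(cons)+5=w, e(vowel)+9=n.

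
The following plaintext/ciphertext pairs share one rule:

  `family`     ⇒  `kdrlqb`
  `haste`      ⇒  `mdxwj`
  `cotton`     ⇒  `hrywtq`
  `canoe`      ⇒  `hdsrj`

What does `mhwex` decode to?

herbs

Shifts by position in family: pos 0: f→k (+5), pos 1: a→d (+3), pos 2: m→r (+5), pos 3: i→l (+3) — repeating every 2. It's a Vigenère-style cipher with numeric key [5,3]: position i shifts by key[i mod 2].
Decoding mhwex: m−5=h, h−3=e, w−5=r, e−3=b, x−5=s.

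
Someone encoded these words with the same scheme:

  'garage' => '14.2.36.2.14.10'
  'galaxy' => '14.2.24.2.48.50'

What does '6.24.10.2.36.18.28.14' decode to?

clearing

g(#7)→14 and a(#1)→2: differences scale by 2, so n = 2·pos + 0. The formula is n = 2×(alphabet index, a=1).
Reversing it on 6.24.10.2.36.18.28.14: 6→(6−0)÷2=3=c, 24→(24−0)÷2=12=l, 10→(10−0)÷2=5=e, 2→(2−0)÷2=1=a, 36→(36−0)÷2=18=r, 18→(18−0)÷2=9=i, 28→(28−0)÷2=14=n, 14→(14−0)÷2=7=g.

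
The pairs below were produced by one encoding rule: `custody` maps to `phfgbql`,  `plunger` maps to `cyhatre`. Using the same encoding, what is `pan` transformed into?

Compare letters: c→p is +13, u→h is +13, s→f is +13 — a constant shift. This is a Caesar cipher with shift 13.
For pan: p+13=c, a+13=n, n+13=a.

cna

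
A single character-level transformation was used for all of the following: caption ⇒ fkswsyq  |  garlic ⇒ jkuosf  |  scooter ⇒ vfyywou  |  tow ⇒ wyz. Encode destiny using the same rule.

govwsqb

The shift depends on letter class: consonant c→f is +3, but vowel a→k is +10. Two shifts are in play — +10 for a/e/i/o/u, +3 for every other letter.
For destiny: d(cons)+3=g, e(vowel)+10=o, s(cons)+3=v, t(cons)+3=w, i(vowel)+10=s, n(cons)+3=q, y(cons)+3=b.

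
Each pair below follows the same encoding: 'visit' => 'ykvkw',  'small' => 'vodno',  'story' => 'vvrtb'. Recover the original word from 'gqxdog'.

double

Shifts by position in visit: pos 0: v→y (+3), pos 1: i→k (+2), pos 2: s→v (+3), pos 3: i→k (+2) — repeating every 2. The shifts repeat in a cycle of length 2: positions 0,1,… shift by +3, +2, then the pattern repeats.
Reversing it on gqxdog: g−3=d, q−2=o, x−3=u, d−2=b, o−3=l, g−2=e.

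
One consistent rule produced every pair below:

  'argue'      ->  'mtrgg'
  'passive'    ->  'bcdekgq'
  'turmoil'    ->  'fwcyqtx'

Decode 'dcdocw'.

rascal

Shifts by position in argue: pos 0: a→m (+12), pos 1: r→t (+2), pos 2: g→r (+11), pos 3: u→g (+12), pos 4: e→g (+2) — repeating every 3. It's a Vigenère-style cipher with numeric key [12,2,11]: position i shifts by key[i mod 3].
Decoding dcdocw: d−12=r, c−2=a, d−11=s, o−12=c, c−2=a, w−11=l.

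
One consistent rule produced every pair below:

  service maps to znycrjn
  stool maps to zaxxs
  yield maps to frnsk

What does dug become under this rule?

kdn

The shift depends on letter class: consonant s→z is +7, but vowel e→n is +9. Vowels shift forward by 9 and consonants shift forward by 7.
For dug: d(cons)+7=k, u(vowel)+9=d, g(cons)+7=n.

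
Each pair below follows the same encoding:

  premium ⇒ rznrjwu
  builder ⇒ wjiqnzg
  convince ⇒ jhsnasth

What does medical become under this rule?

qfhnijr

Two steps: reverse the string, then apply a Caesar shift of +5.
For medical: reverse → lacidem; then shift: l+5=q, a+5=f, c+5=h, i+5=n, d+5=i, e+5=j, m+5=r.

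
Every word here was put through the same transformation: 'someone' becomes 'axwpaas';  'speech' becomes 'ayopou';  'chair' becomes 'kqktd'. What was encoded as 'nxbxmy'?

Letter i (0-indexed) is shifted by i+8, so successive shifts are 8, 9, 10, ….
Undoing it on nxbxmy: n−8=f, x−9=o, b−10=r, x−11=m, m−12=a, y−13=l.

formal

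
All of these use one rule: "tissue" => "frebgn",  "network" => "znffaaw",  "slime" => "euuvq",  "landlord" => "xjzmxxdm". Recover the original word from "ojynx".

camel

Shifts by position in tissue: pos 0: t→f (+12), pos 1: i→r (+9), pos 2: s→e (+12), pos 3: s→b (+9) — repeating every 2. It's a Vigenère-style cipher with numeric key [12,9]: position i shifts by key[i mod 2].
Decoding ojynx: o−12=c, j−9=a, y−12=m, n−9=e, x−12=l.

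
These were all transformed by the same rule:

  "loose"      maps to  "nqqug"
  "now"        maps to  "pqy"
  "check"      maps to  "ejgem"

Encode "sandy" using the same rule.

ucpfa

Compare letters: l→n is +2, o→q is +2, o→q is +2 — a constant shift. It's a constant shift of +2 (ROT2).
Applying it to sandy: s+2=u, a+2=c, n+2=p, d+2=f, y+2=a.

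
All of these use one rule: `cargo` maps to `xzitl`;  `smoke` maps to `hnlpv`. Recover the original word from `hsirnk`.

Each pair mirrors across the alphabet (c↔x, a↔z, r↔i): positions sum to 25. Letters are reflected about the middle of the alphabet (position → 25−position): Atbash.
Reversing it on hsirnk: h↔s, s↔h, i↔r, r↔i, n↔m, k↔p.

shrimp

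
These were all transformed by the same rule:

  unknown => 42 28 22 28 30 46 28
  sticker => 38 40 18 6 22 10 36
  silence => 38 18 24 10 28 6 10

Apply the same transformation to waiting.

46 2 18 40 18 28 14

u(#21)→42 and n(#14)→28: differences scale by 2, so n = 2·pos + 0. The formula is n = 2×(alphabet index, a=1).
For waiting: w=23→46, a=1→2, i=9→18, t=20→40, i=9→18, n=14→28, g=7→14.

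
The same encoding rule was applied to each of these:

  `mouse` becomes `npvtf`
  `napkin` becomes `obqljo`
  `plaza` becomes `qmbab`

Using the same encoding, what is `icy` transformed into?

Compare letters: m→n is +1, o→p is +1, u→v is +1 — a constant shift. Every letter moves 1 place later in the alphabet, wrapping around z→a.
On icy: i+1=j, c+1=d, y+1=z.

jdz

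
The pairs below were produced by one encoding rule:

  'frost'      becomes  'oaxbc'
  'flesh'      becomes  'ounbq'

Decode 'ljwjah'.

Compare letters: f→o is +9, r→a is +9, o→x is +9 — a constant shift. Every letter moves 9 places later in the alphabet, wrapping around z→a.
Decoding ljwjah: l−9=c, j−9=a, w−9=n, j−9=a, a−9=r, h−9=y.

canary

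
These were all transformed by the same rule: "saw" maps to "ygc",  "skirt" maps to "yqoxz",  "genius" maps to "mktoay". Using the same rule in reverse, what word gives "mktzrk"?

Compare letters: s→y is +6, a→g is +6, w→c is +6 — a constant shift. It's a constant shift of +6 (ROT6).
Undoing it on mktzrk: m−6=g, k−6=e, t−6=n, z−6=t, r−6=l, k−6=e.

gentle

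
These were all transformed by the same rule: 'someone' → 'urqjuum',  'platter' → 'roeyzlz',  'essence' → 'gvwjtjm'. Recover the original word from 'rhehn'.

peach

In someone: s→u is +2, o→r is +3, m→q is +4, e→j is +5 — the shift increases by 1 each position. Letter i (0-indexed) is shifted by i+2, so successive shifts are 2, 3, 4, ….
Undoing it on rhehn: r−2=p, h−3=e, e−4=a, h−5=c, n−6=h.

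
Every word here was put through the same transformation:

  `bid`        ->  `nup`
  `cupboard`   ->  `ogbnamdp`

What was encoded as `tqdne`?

Compare letters: b→n is +12, i→u is +12, d→p is +12 — a constant shift. It's a constant shift of +12 (ROT12).
Decoding tqdne: t−12=h, q−12=e, d−12=r, n−12=b, e−12=s.

herbs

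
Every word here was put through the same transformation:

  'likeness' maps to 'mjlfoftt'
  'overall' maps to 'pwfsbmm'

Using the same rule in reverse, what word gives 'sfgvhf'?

refuge

Compare letters: l→m is +1, i→j is +1, k→l is +1 — a constant shift. It's a constant shift of +1 (ROT1).
Decoding sfgvhf: s−1=r, f−1=e, g−1=f, v−1=u, h−1=g, f−1=e.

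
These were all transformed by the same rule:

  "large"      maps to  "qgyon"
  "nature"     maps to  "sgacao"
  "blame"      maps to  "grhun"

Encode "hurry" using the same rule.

mayzh

In large: l→q is +5, a→g is +6, r→y is +7, g→o is +8 — the shift increases by 1 each position. The shift increases by 1 at each position, starting from +5: 5, 6, 7, ….
Applying it to hurry: h+5=m, u+6=a, r+7=y, r+8=z, y+9=h.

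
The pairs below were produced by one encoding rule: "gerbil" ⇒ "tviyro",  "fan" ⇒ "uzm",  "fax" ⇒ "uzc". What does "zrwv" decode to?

Each pair mirrors across the alphabet (g↔t, e↔v, r↔i): positions sum to 25. Letters are reflected about the middle of the alphabet (position → 25−position): Atbash.
Reversing it on zrwv: z↔a, r↔i, w↔d, v↔e.

aide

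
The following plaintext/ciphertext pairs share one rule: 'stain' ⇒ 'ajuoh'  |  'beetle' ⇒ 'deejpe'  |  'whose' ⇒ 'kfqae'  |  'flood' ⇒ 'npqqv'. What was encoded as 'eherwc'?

energy

s(18)→a(0) and t(19)→j(9) fit y≡9x+20 (mod 26); the inverse of 9 mod 26 is 3. Treating letters as 0–25, the rule is x ↦ 9x + 20 (mod 26).
Decoding eherwc: e(4)→3·(4−20)≡4=e; h(7)→3·(7−20)≡13=n; e(4)→3·(4−20)≡4=e; r(17)→3·(17−20)≡17=r; w(22)→3·(22−20)≡6=g; c(2)→3·(2−20)≡24=y (all mod 26).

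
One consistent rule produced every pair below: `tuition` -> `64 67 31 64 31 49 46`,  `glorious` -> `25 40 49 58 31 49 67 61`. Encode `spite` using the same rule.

Each letter becomes 3×(its alphabet position, a=1..z=26) + 4.
Applying it to spite: s=19→61, p=16→52, i=9→31, t=20→64, e=5→19.

61 52 31 64 19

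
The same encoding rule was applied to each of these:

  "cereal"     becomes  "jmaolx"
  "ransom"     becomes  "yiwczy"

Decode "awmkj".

Letter i (0-indexed) is shifted by i+7, so successive shifts are 7, 8, 9, ….
Decoding awmkj: a−7=t, w−8=o, m−9=d, k−10=a, j−11=y.

today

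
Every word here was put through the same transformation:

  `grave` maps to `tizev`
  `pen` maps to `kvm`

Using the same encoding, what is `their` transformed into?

Each pair mirrors across the alphabet (g↔t, r↔i, a↔z): positions sum to 25. This is the alphabet-reversal cipher (Atbash): a becomes z, b becomes y, etc.
For their: t↔g, h↔s, e↔v, i↔r, r↔i.

gsvri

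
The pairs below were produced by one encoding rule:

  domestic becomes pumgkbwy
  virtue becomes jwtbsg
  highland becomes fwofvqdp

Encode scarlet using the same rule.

d(3)→p(15) and o(14)→u(20) fit y≡17x+16 (mod 26); the inverse of 17 mod 26 is 23. This is an affine cipher: with a=0,…,z=25, each position x becomes (17x+16) mod 26.
For scarlet: s(18)→17·18+16≡10=k; c(2)→17·2+16≡24=y; a(0)→17·0+16≡16=q; r(17)→17·17+16≡19=t; l(11)→17·11+16≡21=v; e(4)→17·4+16≡6=g; t(19)→17·19+16≡1=b (all mod 26).

kyqtvgb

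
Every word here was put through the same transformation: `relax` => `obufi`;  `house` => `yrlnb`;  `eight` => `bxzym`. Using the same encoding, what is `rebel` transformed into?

obebu

r(17)→o(14) and e(4)→b(1) fit y≡25x+5 (mod 26); the inverse of 25 mod 26 is 25. Each letter's alphabet position (a=0..z=25) is mapped through 25·x+5 mod 26 — an affine cipher.
For rebel: r(17)→25·17+5≡14=o; e(4)→25·4+5≡1=b; b(1)→25·1+5≡4=e; e(4)→25·4+5≡1=b; l(11)→25·11+5≡20=u (all mod 26).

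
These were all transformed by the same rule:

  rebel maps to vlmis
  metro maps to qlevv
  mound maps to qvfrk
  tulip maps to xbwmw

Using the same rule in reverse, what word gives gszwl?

close

A repeating key of period 3 is used — shifts +4, +7, +11 over and over.
Undoing it on gszwl: g−4=c, s−7=l, z−11=o, w−4=s, l−7=e.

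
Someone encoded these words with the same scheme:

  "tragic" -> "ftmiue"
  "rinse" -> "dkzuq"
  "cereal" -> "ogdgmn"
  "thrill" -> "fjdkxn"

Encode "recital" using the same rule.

Shifts by position in tragic: pos 0: t→f (+12), pos 1: r→t (+2), pos 2: a→m (+12), pos 3: g→i (+2) — repeating every 2. The shifts repeat in a cycle of length 2: positions 0,1,… shift by +12, +2, then the pattern repeats.
On recital: r+12=d, e+2=g, c+12=o, i+2=k, t+12=f, a+2=c, l+12=x.

dgokfcx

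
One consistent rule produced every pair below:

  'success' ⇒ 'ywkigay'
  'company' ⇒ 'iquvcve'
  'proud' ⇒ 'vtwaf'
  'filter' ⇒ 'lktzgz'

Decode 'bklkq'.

Shifts by position in success: pos 0: s→y (+6), pos 1: u→w (+2), pos 2: c→k (+8), pos 3: c→i (+6), pos 4: e→g (+2), pos 5: s→a (+8) — repeating every 3. A repeating key of period 3 is used — shifts +6, +2, +8 over and over.
Decoding bklkq: b−6=v, k−2=i, l−8=d, k−6=e, q−2=o.

video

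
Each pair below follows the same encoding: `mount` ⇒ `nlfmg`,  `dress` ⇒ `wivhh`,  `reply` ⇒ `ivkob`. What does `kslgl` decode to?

photo

Each pair mirrors across the alphabet (m↔n, o↔l, u↔f): positions sum to 25. Letters are reflected about the middle of the alphabet (position → 25−position): Atbash.
Reversing it on kslgl: k↔p, s↔h, l↔o, g↔t, l↔o.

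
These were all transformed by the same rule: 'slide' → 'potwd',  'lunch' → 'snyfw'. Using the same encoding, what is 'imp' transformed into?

axt

The output letters match the input read backwards, each shifted +11: slide reversed is edils. Two steps: reverse the string, then apply a Caesar shift of +11.
On imp: reverse → pmi; then shift: p+11=a, m+11=x, i+11=t.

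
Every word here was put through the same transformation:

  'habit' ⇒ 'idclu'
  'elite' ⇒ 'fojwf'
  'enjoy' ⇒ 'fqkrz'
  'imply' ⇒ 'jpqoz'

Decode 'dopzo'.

clown

Shifts by position in habit: pos 0: h→i (+1), pos 1: a→d (+3), pos 2: b→c (+1), pos 3: i→l (+3) — repeating every 2. A repeating key of period 2 is used — shifts +1, +3 over and over.
Reversing it on dopzo: d−1=c, o−3=l, p−1=o, z−3=w, o−1=n.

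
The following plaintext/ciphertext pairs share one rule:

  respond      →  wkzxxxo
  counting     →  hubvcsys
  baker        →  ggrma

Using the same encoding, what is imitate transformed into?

nspbjdp

In respond: r→w is +5, e→k is +6, s→z is +7, p→x is +8 — the shift increases by 1 each position. Letter i (0-indexed) is shifted by i+5, so successive shifts are 5, 6, 7, ….
For imitate: i+5=n, m+6=s, i+7=p, t+8=b, a+9=j, t+10=d, e+11=p.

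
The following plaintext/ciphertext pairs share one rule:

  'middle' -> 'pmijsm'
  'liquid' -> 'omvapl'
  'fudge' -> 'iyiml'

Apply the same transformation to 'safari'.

Letter i (0-indexed) is shifted by i+3, so successive shifts are 3, 4, 5, ….
Applying it to safari: s+3=v, a+4=e, f+5=k, a+6=g, r+7=y, i+8=q.

vekgyq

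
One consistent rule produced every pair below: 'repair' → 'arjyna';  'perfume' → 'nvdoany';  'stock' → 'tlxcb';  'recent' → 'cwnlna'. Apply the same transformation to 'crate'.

ncjal

The output letters match the input read backwards, each shifted +9: repair reversed is riaper. Read the word backwards and shift each letter +9.
For crate: reverse → etarc; then shift: e+9=n, t+9=c, a+9=j, r+9=a, c+9=l.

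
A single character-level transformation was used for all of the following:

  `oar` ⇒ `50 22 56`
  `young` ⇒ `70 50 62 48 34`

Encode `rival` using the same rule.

o(#15)→50 and a(#1)→22: differences scale by 2, so n = 2·pos + 20. With a=1..z=26, the number is 2·pos + 20.
Applying it to rival: r=18→56, i=9→38, v=22→64, a=1→22, l=12→44.

56 38 64 22 44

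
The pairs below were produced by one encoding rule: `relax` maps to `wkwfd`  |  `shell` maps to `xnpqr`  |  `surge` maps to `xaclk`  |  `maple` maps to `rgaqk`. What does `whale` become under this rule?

bnlqk

It's a Vigenère-style cipher with numeric key [5,6,11]: position i shifts by key[i mod 3].
For whale: w+5=b, h+6=n, a+11=l, l+5=q, e+6=k.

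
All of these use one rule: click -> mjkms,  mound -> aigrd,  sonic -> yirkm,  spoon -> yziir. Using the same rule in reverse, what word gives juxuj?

level

c(2)→m(12) and l(11)→j(9) fit y≡17x+4 (mod 26); the inverse of 17 mod 26 is 23. Treating letters as 0–25, the rule is x ↦ 17x + 4 (mod 26).
Reversing it on juxuj: j(9)→23·(9−4)≡11=l; u(20)→23·(20−4)≡4=e; x(23)→23·(23−4)≡21=v; u(20)→23·(20−4)≡4=e; j(9)→23·(9−4)≡11=l (all mod 26).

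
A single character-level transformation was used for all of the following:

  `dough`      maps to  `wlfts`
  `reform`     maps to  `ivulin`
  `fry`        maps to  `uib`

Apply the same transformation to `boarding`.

ylziwrmt

Each pair mirrors across the alphabet (d↔w, o↔l, u↔f): positions sum to 25. Each letter is replaced by its mirror in the alphabet: a↔z, b↔y, c↔x, and so on (the Atbash cipher).
On boarding: b↔y, o↔l, a↔z, r↔i, d↔w, i↔r, n↔m, g↔t.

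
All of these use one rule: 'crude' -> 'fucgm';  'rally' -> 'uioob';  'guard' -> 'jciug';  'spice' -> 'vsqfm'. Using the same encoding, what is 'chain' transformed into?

fkiqq

The shift depends on letter class: consonant c→f is +3, but vowel u→c is +8. Vowels shift forward by 8 and consonants shift forward by 3.
Applying it to chain: c(cons)+3=f, h(cons)+3=k, a(vowel)+8=i, i(vowel)+8=q, n(cons)+3=q.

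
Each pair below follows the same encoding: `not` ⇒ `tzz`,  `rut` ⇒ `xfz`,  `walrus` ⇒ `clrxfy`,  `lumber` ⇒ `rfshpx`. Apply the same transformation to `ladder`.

rljjpx

The rule splits by letter class: vowels +11, consonants +6.
For ladder: l(cons)+6=r, a(vowel)+11=l, d(cons)+6=j, d(cons)+6=j, e(vowel)+11=p, r(cons)+6=x.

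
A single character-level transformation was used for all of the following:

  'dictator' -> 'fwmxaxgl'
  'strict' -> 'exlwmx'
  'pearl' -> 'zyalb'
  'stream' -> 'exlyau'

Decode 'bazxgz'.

d(3)→f(5) and i(8)→w(22) fit y≡19x+0 (mod 26); the inverse of 19 mod 26 is 11. Treating letters as 0–25, the rule is x ↦ 19x + 0 (mod 26).
Reversing it on bazxgz: b(1)→11·(1−0)≡11=l; a(0)→11·(0−0)≡0=a; z(25)→11·(25−0)≡15=p; x(23)→11·(23−0)≡19=t; g(6)→11·(6−0)≡14=o; z(25)→11·(25−0)≡15=p (all mod 26).

laptop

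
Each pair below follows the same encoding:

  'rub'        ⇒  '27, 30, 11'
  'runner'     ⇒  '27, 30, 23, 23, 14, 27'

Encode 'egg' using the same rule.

14, 16, 16

r is letter #18 and maps to 27: an offset of 9. Letters become their 1-based position plus 9 (so a→10, b→11, …).
For egg: e=5→14, g=7→16, g=7→16.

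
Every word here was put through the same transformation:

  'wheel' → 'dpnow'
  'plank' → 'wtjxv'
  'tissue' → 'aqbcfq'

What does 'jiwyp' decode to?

In wheel: w→d is +7, h→p is +8, e→n is +9, e→o is +10 — the shift increases by 1 each position. Each letter shifts forward by (position + 7), i.e. 7, 8, 9, … — the shift grows by one for each successive letter.
Reversing it on jiwyp: j−7=c, i−8=a, w−9=n, y−10=o, p−11=e.

canoe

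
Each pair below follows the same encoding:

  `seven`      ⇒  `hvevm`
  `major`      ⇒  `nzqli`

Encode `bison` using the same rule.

yrhlm

Each pair mirrors across the alphabet (s↔h, e↔v, v↔e): positions sum to 25. Each letter is replaced by its mirror in the alphabet: a↔z, b↔y, c↔x, and so on (the Atbash cipher).
For bison: b↔y, i↔r, s↔h, o↔l, n↔m.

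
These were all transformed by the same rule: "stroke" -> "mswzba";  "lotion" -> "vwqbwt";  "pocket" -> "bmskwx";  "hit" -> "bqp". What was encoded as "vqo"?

The output letters match the input read backwards, each shifted +8: stroke reversed is ekorts. The word is reversed, then every letter is shifted forward by 8.
Decoding vqo: shift back: v−8=n, q−8=i, o−8=g → nig; then reverse → gin.

gin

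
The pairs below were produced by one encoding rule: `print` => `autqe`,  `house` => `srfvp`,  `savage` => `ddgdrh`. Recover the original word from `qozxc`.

The shifts repeat in a cycle of length 2: positions 0,1,… shift by +11, +3, then the pattern repeats.
Reversing it on qozxc: q−11=f, o−3=l, z−11=o, x−3=u, c−11=r.

flour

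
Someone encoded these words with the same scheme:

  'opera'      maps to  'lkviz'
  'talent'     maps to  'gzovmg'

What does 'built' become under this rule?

Each pair mirrors across the alphabet (o↔l, p↔k, e↔v): positions sum to 25. Letters are reflected about the middle of the alphabet (position → 25−position): Atbash.
On built: b↔y, u↔f, i↔r, l↔o, t↔g.

yfrog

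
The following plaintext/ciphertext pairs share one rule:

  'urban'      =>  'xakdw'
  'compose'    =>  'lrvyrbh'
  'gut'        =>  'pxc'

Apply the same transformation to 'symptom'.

The shift depends on letter class: consonant r→a is +9, but vowel u→x is +3. The rule splits by letter class: vowels +3, consonants +9.
Applying it to symptom: s(cons)+9=b, y(cons)+9=h, m(cons)+9=v, p(cons)+9=y, t(cons)+9=c, o(vowel)+3=r, m(cons)+9=v.

bhvycrv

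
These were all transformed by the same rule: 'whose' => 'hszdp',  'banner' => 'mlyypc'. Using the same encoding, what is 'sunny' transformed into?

Compare letters: w→h is +11, h→s is +11, o→z is +11 — a constant shift. It's a constant shift of +11 (ROT11).
Applying it to sunny: s+11=d, u+11=f, n+11=y, n+11=y, y+11=j.

dfyyj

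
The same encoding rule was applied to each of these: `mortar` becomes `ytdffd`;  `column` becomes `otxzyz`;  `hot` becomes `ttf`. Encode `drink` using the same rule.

The shift depends on letter class: consonant m→y is +12, but vowel o→t is +5. The rule splits by letter class: vowels +5, consonants +12.
For drink: d(cons)+12=p, r(cons)+12=d, i(vowel)+5=n, n(cons)+12=z, k(cons)+12=w.

pdnzw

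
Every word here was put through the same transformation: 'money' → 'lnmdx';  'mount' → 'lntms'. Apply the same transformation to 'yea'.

Compare letters: m→l is +25, o→n is +25, n→m is +25 — a constant shift. It's a constant shift of +25 (ROT25).
On yea: y+25=x, e+25=d, a+25=z.

xdz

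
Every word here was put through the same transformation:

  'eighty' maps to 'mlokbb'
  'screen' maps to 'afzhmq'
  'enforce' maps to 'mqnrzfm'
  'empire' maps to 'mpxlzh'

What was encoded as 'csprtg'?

Shifts by position in eighty: pos 0: e→m (+8), pos 1: i→l (+3), pos 2: g→o (+8), pos 3: h→k (+3) — repeating every 2. A repeating key of period 2 is used — shifts +8, +3 over and over.
Decoding csprtg: c−8=u, s−3=p, p−8=h, r−3=o, t−8=l, g−3=d.

uphold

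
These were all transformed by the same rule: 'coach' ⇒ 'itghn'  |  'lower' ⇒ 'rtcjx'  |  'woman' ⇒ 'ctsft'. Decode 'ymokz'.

shift

A repeating key of period 2 is used — shifts +6, +5 over and over.
Decoding ymokz: y−6=s, m−5=h, o−6=i, k−5=f, z−6=t.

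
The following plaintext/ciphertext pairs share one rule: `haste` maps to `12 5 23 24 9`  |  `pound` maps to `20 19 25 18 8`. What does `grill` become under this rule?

11 22 13 16 16

h is letter #8 and maps to 12: an offset of 4. Letters become their 1-based position plus 4 (so a→5, b→6, …).
For grill: g=7→11, r=18→22, i=9→13, l=12→16, l=12→16.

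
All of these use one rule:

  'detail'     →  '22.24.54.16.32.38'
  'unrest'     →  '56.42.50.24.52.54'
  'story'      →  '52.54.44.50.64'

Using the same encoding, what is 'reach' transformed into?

The formula is n = 2×(alphabet index, a=1) + 14.
On reach: r=18→50, e=5→24, a=1→16, c=3→20, h=8→30.

50.24.16.20.30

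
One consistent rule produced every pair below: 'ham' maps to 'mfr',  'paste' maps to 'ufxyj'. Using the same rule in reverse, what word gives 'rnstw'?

Compare letters: h→m is +5, a→f is +5, m→r is +5 — a constant shift. It's a constant shift of +5 (ROT5).
Decoding rnstw: r−5=m, n−5=i, s−5=n, t−5=o, w−5=r.

minor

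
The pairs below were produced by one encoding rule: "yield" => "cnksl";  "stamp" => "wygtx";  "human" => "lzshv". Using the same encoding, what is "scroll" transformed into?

In yield: y→c is +4, i→n is +5, e→k is +6, l→s is +7 — the shift increases by 1 each position. Each letter shifts forward by (position + 4), i.e. 4, 5, 6, … — the shift grows by one for each successive letter.
On scroll: s+4=w, c+5=h, r+6=x, o+7=v, l+8=t, l+9=u.

whxvtu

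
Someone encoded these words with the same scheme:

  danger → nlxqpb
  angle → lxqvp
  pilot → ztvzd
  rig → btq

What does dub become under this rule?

The shift depends on letter class: consonant d→n is +10, but vowel a→l is +11. Two shifts are in play — +11 for a/e/i/o/u, +10 for every other letter.
Applying it to dub: d(cons)+10=n, u(vowel)+11=f, b(cons)+10=l.

nfl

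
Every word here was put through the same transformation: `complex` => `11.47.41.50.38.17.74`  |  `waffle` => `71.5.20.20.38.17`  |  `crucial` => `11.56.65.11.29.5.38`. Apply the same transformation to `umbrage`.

65.41.8.56.5.23.17

c(#3)→11 and o(#15)→47: differences scale by 3, so n = 3·pos + 2. With a=1..z=26, the number is 3·pos + 2.
Applying it to umbrage: u=21→65, m=13→41, b=2→8, r=18→56, a=1→5, g=7→23, e=5→17.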